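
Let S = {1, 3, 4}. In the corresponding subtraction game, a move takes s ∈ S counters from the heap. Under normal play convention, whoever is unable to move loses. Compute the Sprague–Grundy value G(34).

2

G(0) = 0
G(1) = mex{0} = 1
G(2) = mex{1} = 0
G(3) = mex{0,0} = 1
G(4) = mex{1,1,0} = 2
G(5) = mex{2,0,1} = 3
G(6) = mex{3,1,0} = 2
G(7) = mex{2,2,1} = 0
G(8) = mex{0,3,2} = 1
G(9) = mex{1,2,3} = 0
G(10) = mex{0,0,2} = 1
G(11) = mex{1,1,0} = 2
G(12) = mex{2,0,1} = 3
G(13) = mex{3,1,0} = 2
G(14) = mex{2,2,1} = 0
G(15) = mex{0,3,2} = 1
G(16) = mex{1,2,3} = 0
G(17) = mex{0,0,2} = 1
G(18) = mex{1,1,0} = 2
G(19) = mex{2,0,1} = 3
G(20) = mex{3,1,0} = 2
G(21) = mex{2,2,1} = 0
G(22) = mex{0,3,2} = 1
G(23) = mex{1,2,3} = 0
G(24) = mex{0,0,2} = 1
G(25) = mex{1,1,0} = 2
G(26) = mex{2,0,1} = 3
G(27) = mex{3,1,0} = 2
G(28) = mex{2,2,1} = 0
G(29) = mex{0,3,2} = 1
G(30) = mex{1,2,3} = 0
G(31) = mex{0,0,2} = 1
G(32) = mex{1,1,0} = 2
G(33) = mex{2,0,1} = 3
G(34) = mex{3,1,0} = 2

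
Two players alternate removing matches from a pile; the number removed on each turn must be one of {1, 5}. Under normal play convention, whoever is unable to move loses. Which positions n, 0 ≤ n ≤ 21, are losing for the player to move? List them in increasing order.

0, 2, 4, 6, 8, 10, 12, 14, 16, 18, 20

G(0) = 0
G(1) = mex{0} = 1
G(2) = mex{1} = 0
G(3) = mex{0} = 1
G(4) = mex{1} = 0
G(5) = mex{0,0} = 1
G(6) = mex{1,1} = 0
G(7) = mex{0,0} = 1
G(8) = mex{1,1} = 0
G(9) = mex{0,0} = 1
G(10) = mex{1,1} = 0
G(11) = mex{0,0} = 1
G(12) = mex{1,1} = 0
G(13) = mex{0,0} = 1
G(14) = mex{1,1} = 0
G(15) = mex{0,0} = 1
G(16) = mex{1,1} = 0
G(17) = mex{0,0} = 1
G(18) = mex{1,1} = 0
G(19) = mex{0,0} = 1
G(20) = mex{1,1} = 0
G(21) = mex{0,0} = 1
P-positions are exactly the n with G(n) = 0.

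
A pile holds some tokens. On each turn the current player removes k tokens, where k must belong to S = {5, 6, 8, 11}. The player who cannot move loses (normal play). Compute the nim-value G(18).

0

G(0) = 0
G(1) = mex{} = 0
G(2) = mex{} = 0
G(3) = mex{} = 0
G(4) = mex{} = 0
G(5) = mex{0} = 1
G(6) = mex{0,0} = 1
G(7) = mex{0,0} = 1
G(8) = mex{0,0,0} = 1
G(9) = mex{0,0,0} = 1
G(10) = mex{1,0,0} = 2
G(11) = mex{1,1,0,0} = 2
G(12) = mex{1,1,0,0} = 2
G(13) = mex{1,1,1,0} = 2
G(14) = mex{1,1,1,0} = 2
G(15) = mex{2,1,1,0} = 3
G(16) = mex{2,2,1,1} = 0
G(17) = mex{2,2,1,1} = 0
G(18) = mex{2,2,2,1} = 0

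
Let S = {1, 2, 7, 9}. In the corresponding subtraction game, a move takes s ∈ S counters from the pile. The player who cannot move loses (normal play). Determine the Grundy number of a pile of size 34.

1

G(0) = 0
G(1) = mex{0} = 1
G(2) = mex{1,0} = 2
G(3) = mex{2,1} = 0
G(4) = mex{0,2} = 1
G(5) = mex{1,0} = 2
G(6) = mex{2,1} = 0
G(7) = mex{0,2,0} = 1
G(8) = mex{1,0,1} = 2
G(9) = mex{2,1,2,0} = 3
G(10) = mex{3,2,0,1} = 4
G(11) = mex{4,3,1,2} = 0
G(12) = mex{0,4,2,0} = 1
G(13) = mex{1,0,0,1} = 2
G(14) = mex{2,1,1,2} = 0
G(15) = mex{0,2,2,0} = 1
G(16) = mex{1,0,3,1} = 2
G(17) = mex{2,1,4,2} = 0
G(18) = mex{0,2,0,3} = 1
G(19) = mex{1,0,1,4} = 2
G(20) = mex{2,1,2,0} = 3
G(21) = mex{3,2,0,1} = 4
G(22) = mex{4,3,1,2} = 0
G(23) = mex{0,4,2,0} = 1
G(24) = mex{1,0,0,1} = 2
G(25) = mex{2,1,1,2} = 0
G(26) = mex{0,2,2,0} = 1
G(27) = mex{1,0,3,1} = 2
G(28) = mex{2,1,4,2} = 0
G(29) = mex{0,2,0,3} = 1
G(30) = mex{1,0,1,4} = 2
G(31) = mex{2,1,2,0} = 3
G(32) = mex{3,2,0,1} = 4
G(33) = mex{4,3,1,2} = 0
G(34) = mex{0,4,2,0} = 1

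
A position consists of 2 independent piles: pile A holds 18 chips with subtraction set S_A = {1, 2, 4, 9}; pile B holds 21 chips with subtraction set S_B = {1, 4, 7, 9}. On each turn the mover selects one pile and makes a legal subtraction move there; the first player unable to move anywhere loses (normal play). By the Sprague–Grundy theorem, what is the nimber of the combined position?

1

Pile A, S = {1, 2, 4, 9}:
n :  0  1  2  3  4  5  6  7  8  9 10 11 12 13 14 15 16 17 18
G :  0  1  2  0  1  2  0  1  2  3  4  0  1  2  0  1  2  0  1
G_A(18) = 1.
Pile B, S = {1, 4, 7, 9}:
n :  0  1  2  3  4  5  6  7  8  9 10 11 12 13 14 15 16 17 18 19 20 21
G :  0  1  0  1  2  0  1  2  0  1  0  1  2  0  1  2  0  1  0  1  2  0
G_B(21) = 0.
Combined Grundy value = 1 ⊕ 0 = 1.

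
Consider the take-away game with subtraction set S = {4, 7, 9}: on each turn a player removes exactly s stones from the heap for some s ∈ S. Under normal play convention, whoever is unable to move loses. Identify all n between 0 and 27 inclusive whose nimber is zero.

n :  0  1  2  3  4  5  6  7  8  9 10 11 12 13 14 15 16 17 18 19 20 21 22 23 24 25 26 27
G :  0  0  0  0  1  1  1  1  2  2  2  2  3  0  0  0  0  1  1  1  1  2  2  2  2  3  0  0
P-positions are exactly the n with G(n) = 0.

0, 1, 2, 3, 13, 14, 15, 16, 26, 27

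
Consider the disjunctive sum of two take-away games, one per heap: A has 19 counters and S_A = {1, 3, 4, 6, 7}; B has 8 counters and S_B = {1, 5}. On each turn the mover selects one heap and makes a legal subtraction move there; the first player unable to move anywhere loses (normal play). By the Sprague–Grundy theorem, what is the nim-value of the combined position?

Heap A, S = {1, 3, 4, 6, 7}:
G(0) = 0
G(1) = mex{0} = 1
G(2) = mex{1} = 0
G(3) = mex{0,0} = 1
G(4) = mex{1,1,0} = 2
G(5) = mex{2,0,1} = 3
G(6) = mex{3,1,0,0} = 2
G(7) = mex{2,2,1,1,0} = 3
G(8) = mex{3,3,2,0,1} = 4
G(9) = mex{4,2,3,1,0} = 5
G(10) = mex{5,3,2,2,1} = 0
G(11) = mex{0,4,3,3,2} = 1
G(12) = mex{1,5,4,2,3} = 0
G(13) = mex{0,0,5,3,2} = 1
G(14) = mex{1,1,0,4,3} = 2
G(15) = mex{2,0,1,5,4} = 3
G(16) = mex{3,1,0,0,5} = 2
G(17) = mex{2,2,1,1,0} = 3
G(18) = mex{3,3,2,0,1} = 4
G(19) = mex{4,2,3,1,0} = 5
G_A(19) = 5.
Heap B, S = {1, 5}:
n : 0 1 2 3 4 5 6 7 8
G : 0 1 0 1 0 1 0 1 0
G_B(8) = 0.
Combined Grundy value = 5 ⊕ 0 = 5.

5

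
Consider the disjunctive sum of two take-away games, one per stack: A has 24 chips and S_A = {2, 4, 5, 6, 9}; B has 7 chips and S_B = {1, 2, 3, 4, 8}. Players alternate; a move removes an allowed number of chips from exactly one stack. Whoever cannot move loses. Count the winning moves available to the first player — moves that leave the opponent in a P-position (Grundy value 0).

Stack A, S = {2, 4, 5, 6, 9}:
n :  0  1  2  3  4  5  6  7  8  9 10 11 12 13 14 15 16 17 18 19 20 21 22 23 24
G :  0  0  1  1  2  2  3  3  0  4  1  0  2  1  3  2  4  3  0  0  1  1  2  2  3
G_A(24) = 3.
Stack B, S = {1, 2, 3, 4, 8}:
n : 0 1 2 3 4 5 6 7
G : 0 1 2 3 4 0 1 2
G_B(7) = 2.
Combined Grundy value = 3 ⊕ 2 = 1.
A winning move leaves total XOR = 0, i.e. changes one component's Grundy value g to g ⊕ X where X is the current total.
Stack A: need g' = 3⊕1 = 2. Options: 24−2→G=2, 24−4→G=1, 24−5→G=0, 24−6→G=0, 24−9→G=2. Hits: 2.
Stack B: need g' = 2⊕1 = 3. Options: 7−1→G=1, 7−2→G=0, 7−3→G=4, 7−4→G=3. Hits: 1.

3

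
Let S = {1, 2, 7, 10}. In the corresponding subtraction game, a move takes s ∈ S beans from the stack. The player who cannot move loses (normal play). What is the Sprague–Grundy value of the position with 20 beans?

G(0) = 0
G(1) = mex{0} = 1
G(2) = mex{1,0} = 2
G(3) = mex{2,1} = 0
G(4) = mex{0,2} = 1
G(5) = mex{1,0} = 2
G(6) = mex{2,1} = 0
G(7) = mex{0,2,0} = 1
G(8) = mex{1,0,1} = 2
G(9) = mex{2,1,2} = 0
G(10) = mex{0,2,0,0} = 1
G(11) = mex{1,0,1,1} = 2
G(12) = mex{2,1,2,2} = 0
G(13) = mex{0,2,0,0} = 1
G(14) = mex{1,0,1,1} = 2
G(15) = mex{2,1,2,2} = 0
G(16) = mex{0,2,0,0} = 1
G(17) = mex{1,0,1,1} = 2
G(18) = mex{2,1,2,2} = 0
G(19) = mex{0,2,0,0} = 1
G(20) = mex{1,0,1,1} = 2

2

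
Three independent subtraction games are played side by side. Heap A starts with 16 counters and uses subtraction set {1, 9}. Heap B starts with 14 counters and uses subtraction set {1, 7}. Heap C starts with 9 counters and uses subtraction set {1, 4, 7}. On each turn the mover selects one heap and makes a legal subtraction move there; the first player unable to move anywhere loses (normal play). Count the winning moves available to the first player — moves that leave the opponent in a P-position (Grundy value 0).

Heap A, S = {1, 9}:
n :  0  1  2  3  4  5  6  7  8  9 10 11 12 13 14 15 16
G :  0  1  0  1  0  1  0  1  0  1  0  1  0  1  0  1  0
G_A(16) = 0.
Heap B, S = {1, 7}:
G(0) = 0
G(1) = mex{0} = 1
G(2) = mex{1} = 0
G(3) = mex{0} = 1
G(4) = mex{1} = 0
G(5) = mex{0} = 1
G(6) = mex{1} = 0
G(7) = mex{0,0} = 1
G(8) = mex{1,1} = 0
G(9) = mex{0,0} = 1
G(10) = mex{1,1} = 0
G(11) = mex{0,0} = 1
G(12) = mex{1,1} = 0
G(13) = mex{0,0} = 1
G(14) = mex{1,1} = 0
G_B(14) = 0.
Heap C, S = {1, 4, 7}:
n : 0 1 2 3 4 5 6 7 8 9
G : 0 1 0 1 2 0 1 2 0 1
G_C(9) = 1.
Combined Grundy value = 0 ⊕ 0 ⊕ 1 = 1.
A winning move leaves total XOR = 0, i.e. changes one component's Grundy value g to g ⊕ X where X is the current total.
Heap A: need g' = 0⊕1 = 1. Options: 16−1→G=1, 16−9→G=1. Hits: 2.
Heap B: need g' = 0⊕1 = 1. Options: 14−1→G=1, 14−7→G=1. Hits: 2.
Heap C: need g' = 1⊕1 = 0. Options: 9−1→G=0, 9−4→G=0, 9−7→G=0. Hits: 3.

7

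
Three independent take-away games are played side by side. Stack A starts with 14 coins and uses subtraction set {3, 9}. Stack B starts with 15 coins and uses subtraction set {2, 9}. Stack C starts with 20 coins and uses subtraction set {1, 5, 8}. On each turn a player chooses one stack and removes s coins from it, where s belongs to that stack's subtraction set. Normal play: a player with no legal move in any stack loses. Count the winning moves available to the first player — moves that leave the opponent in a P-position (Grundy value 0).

Stack A, S = {3, 9}:
n :  0  1  2  3  4  5  6  7  8  9 10 11 12 13 14
G :  0  0  0  1  1  1  0  0  0  1  1  1  0  0  0
G_A(14) = 0.
Stack B, S = {2, 9}:
G(0) = 0
G(1) = mex{} = 0
G(2) = mex{0} = 1
G(3) = mex{0} = 1
G(4) = mex{1} = 0
G(5) = mex{1} = 0
G(6) = mex{0} = 1
G(7) = mex{0} = 1
G(8) = mex{1} = 0
G(9) = mex{1,0} = 2
G(10) = mex{0,0} = 1
G(11) = mex{2,1} = 0
G(12) = mex{1,1} = 0
G(13) = mex{0,0} = 1
G(14) = mex{0,0} = 1
G(15) = mex{1,1} = 0
G_B(15) = 0.
Stack C, S = {1, 5, 8}:
n :  0  1  2  3  4  5  6  7  8  9 10 11 12 13 14 15 16 17 18 19 20
G :  0  1  0  1  0  1  0  1  2  3  2  3  2  0  1  0  1  0  1  0  1
G_C(20) = 1.
Combined Grundy value = 0 ⊕ 0 ⊕ 1 = 1.
A winning move leaves total XOR = 0, i.e. changes one component's Grundy value g to g ⊕ X where X is the current total.
Stack A: need g' = 0⊕1 = 1. Options: 14−3→G=1, 14−9→G=1. Hits: 2.
Stack B: need g' = 0⊕1 = 1. Options: 15−2→G=1, 15−9→G=1. Hits: 2.
Stack C: need g' = 1⊕1 = 0. Options: 20−1→G=0, 20−5→G=0, 20−8→G=2. Hits: 2.

6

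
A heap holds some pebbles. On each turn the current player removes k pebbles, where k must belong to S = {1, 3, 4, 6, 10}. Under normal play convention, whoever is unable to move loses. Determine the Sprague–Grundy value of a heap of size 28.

G(0) = 0
G(1) = mex{0} = 1
G(2) = mex{1} = 0
G(3) = mex{0,0} = 1
G(4) = mex{1,1,0} = 2
G(5) = mex{2,0,1} = 3
G(6) = mex{3,1,0,0} = 2
G(7) = mex{2,2,1,1} = 0
G(8) = mex{0,3,2,0} = 1
G(9) = mex{1,2,3,1} = 0
G(10) = mex{0,0,2,2,0} = 1
G(11) = mex{1,1,0,3,1} = 2
G(12) = mex{2,0,1,2,0} = 3
G(13) = mex{3,1,0,0,1} = 2
G(14) = mex{2,2,1,1,2} = 0
G(15) = mex{0,3,2,0,3} = 1
G(16) = mex{1,2,3,1,2} = 0
G(17) = mex{0,0,2,2,0} = 1
G(18) = mex{1,1,0,3,1} = 2
G(19) = mex{2,0,1,2,0} = 3
G(20) = mex{3,1,0,0,1} = 2
G(21) = mex{2,2,1,1,2} = 0
G(22) = mex{0,3,2,0,3} = 1
G(23) = mex{1,2,3,1,2} = 0
G(24) = mex{0,0,2,2,0} = 1
G(25) = mex{1,1,0,3,1} = 2
G(26) = mex{2,0,1,2,0} = 3
G(27) = mex{3,1,0,0,1} = 2
G(28) = mex{2,2,1,1,2} = 0

0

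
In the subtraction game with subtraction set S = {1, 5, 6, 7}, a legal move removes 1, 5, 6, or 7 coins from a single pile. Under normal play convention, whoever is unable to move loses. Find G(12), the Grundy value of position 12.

0

n :  0  1  2  3  4  5  6  7  8  9 10 11 12
G :  0  1  0  1  0  1  2  3  2  3  2  3  0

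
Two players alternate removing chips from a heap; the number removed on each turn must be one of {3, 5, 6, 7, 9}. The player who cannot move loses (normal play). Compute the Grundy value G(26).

G(0) = 0
G(1) = mex{} = 0
G(2) = mex{} = 0
G(3) = mex{0} = 1
G(4) = mex{0} = 1
G(5) = mex{0,0} = 1
G(6) = mex{1,0,0} = 2
G(7) = mex{1,0,0,0} = 2
G(8) = mex{1,1,0,0} = 2
G(9) = mex{2,1,1,0,0} = 3
G(10) = mex{2,1,1,1,0} = 3
G(11) = mex{2,2,1,1,0} = 3
G(12) = mex{3,2,2,1,1} = 0
G(13) = mex{3,2,2,2,1} = 0
G(14) = mex{3,3,2,2,1} = 0
G(15) = mex{0,3,3,2,2} = 1
G(16) = mex{0,3,3,3,2} = 1
G(17) = mex{0,0,3,3,2} = 1
G(18) = mex{1,0,0,3,3} = 2
G(19) = mex{1,0,0,0,3} = 2
G(20) = mex{1,1,0,0,3} = 2
G(21) = mex{2,1,1,0,0} = 3
G(22) = mex{2,1,1,1,0} = 3
G(23) = mex{2,2,1,1,0} = 3
G(24) = mex{3,2,2,1,1} = 0
G(25) = mex{3,2,2,2,1} = 0
G(26) = mex{3,3,2,2,1} = 0

0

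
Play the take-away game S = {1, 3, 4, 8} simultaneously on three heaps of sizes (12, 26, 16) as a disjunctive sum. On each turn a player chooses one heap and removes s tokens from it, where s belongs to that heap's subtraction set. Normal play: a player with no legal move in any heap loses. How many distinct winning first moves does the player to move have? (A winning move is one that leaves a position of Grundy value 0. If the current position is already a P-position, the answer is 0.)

All heaps use S = {1, 3, 4, 8}:
n :  0  1  2  3  4  5  6  7  8  9 10 11 12 13 14 15 16 17 18 19 20 21 22 23 24 25 26
G :  0  1  0  1  2  3  2  0  1  0  1  2  3  2  0  1  0  1  2  3  2  0  1  0  1  2  3
Heap A: G(12) = 3.
Heap B: G(26) = 3.
Heap C: G(16) = 0.
Combined Grundy value = 3 ⊕ 3 ⊕ 0 = 0.
A winning move leaves total XOR = 0, i.e. changes one component's Grundy value g to g ⊕ X where X is the current total.
Heap A: target g' = 3⊕0 = 3, but every legal move changes the Grundy value (mex property), so 0 moves.
Heap B: target g' = 3⊕0 = 3, but every legal move changes the Grundy value (mex property), so 0 moves.
Heap C: target g' = 0⊕0 = 0, but every legal move changes the Grundy value (mex property), so 0 moves.

0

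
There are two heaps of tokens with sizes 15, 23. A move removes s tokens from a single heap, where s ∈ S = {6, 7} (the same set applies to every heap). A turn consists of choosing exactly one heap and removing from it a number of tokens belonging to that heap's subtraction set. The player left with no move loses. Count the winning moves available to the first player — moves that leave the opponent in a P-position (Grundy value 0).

All heaps use S = {6, 7}:
G(0) = 0
G(1) = mex{} = 0
G(2) = mex{} = 0
G(3) = mex{} = 0
G(4) = mex{} = 0
G(5) = mex{} = 0
G(6) = mex{0} = 1
G(7) = mex{0,0} = 1
G(8) = mex{0,0} = 1
G(9) = mex{0,0} = 1
G(10) = mex{0,0} = 1
G(11) = mex{0,0} = 1
G(12) = mex{1,0} = 2
G(13) = mex{1,1} = 0
G(14) = mex{1,1} = 0
G(15) = mex{1,1} = 0
G(16) = mex{1,1} = 0
G(17) = mex{1,1} = 0
G(18) = mex{2,1} = 0
G(19) = mex{0,2} = 1
G(20) = mex{0,0} = 1
G(21) = mex{0,0} = 1
G(22) = mex{0,0} = 1
G(23) = mex{0,0} = 1
Heap A: G(15) = 0.
Heap B: G(23) = 1.
Combined Grundy value = 0 ⊕ 1 = 1.
A winning move leaves total XOR = 0, i.e. changes one component's Grundy value g to g ⊕ X where X is the current total.
Heap A: need g' = 0⊕1 = 1. Options: 15−6→G=1, 15−7→G=1. Hits: 2.
Heap B: need g' = 1⊕1 = 0. Options: 23−6→G=0, 23−7→G=0. Hits: 2.

4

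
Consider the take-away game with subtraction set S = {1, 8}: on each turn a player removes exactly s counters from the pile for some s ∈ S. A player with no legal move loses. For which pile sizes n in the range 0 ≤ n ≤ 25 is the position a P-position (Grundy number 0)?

0, 2, 4, 6, 9, 11, 13, 15, 18, 20, 22, 24

n :  0  1  2  3  4  5  6  7  8  9 10 11 12 13 14 15 16 17 18 19 20 21 22 23 24 25
G :  0  1  0  1  0  1  0  1  2  0  1  0  1  0  1  0  1  2  0  1  0  1  0  1  0  1
P-positions are exactly the n with G(n) = 0.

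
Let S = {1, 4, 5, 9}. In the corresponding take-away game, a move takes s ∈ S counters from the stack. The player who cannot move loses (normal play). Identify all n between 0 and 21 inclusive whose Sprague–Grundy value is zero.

0, 2, 8, 10, 16, 18

n :  0  1  2  3  4  5  6  7  8  9 10 11 12 13 14 15 16 17 18 19 20 21
G :  0  1  0  1  2  3  2  3  0  1  0  1  2  3  2  3  0  1  0  1  2  3
P-positions are exactly the n with G(n) = 0.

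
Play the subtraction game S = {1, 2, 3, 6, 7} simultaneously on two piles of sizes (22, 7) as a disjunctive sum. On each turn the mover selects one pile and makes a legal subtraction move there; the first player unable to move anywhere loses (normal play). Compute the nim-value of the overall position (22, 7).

1

All piles use S = {1, 2, 3, 6, 7}:
G(0) = 0
G(1) = mex{0} = 1
G(2) = mex{1,0} = 2
G(3) = mex{2,1,0} = 3
G(4) = mex{3,2,1} = 0
G(5) = mex{0,3,2} = 1
G(6) = mex{1,0,3,0} = 2
G(7) = mex{2,1,0,1,0} = 3
G(8) = mex{3,2,1,2,1} = 0
G(9) = mex{0,3,2,3,2} = 1
G(10) = mex{1,0,3,0,3} = 2
G(11) = mex{2,1,0,1,0} = 3
G(12) = mex{3,2,1,2,1} = 0
G(13) = mex{0,3,2,3,2} = 1
G(14) = mex{1,0,3,0,3} = 2
G(15) = mex{2,1,0,1,0} = 3
G(16) = mex{3,2,1,2,1} = 0
G(17) = mex{0,3,2,3,2} = 1
G(18) = mex{1,0,3,0,3} = 2
G(19) = mex{2,1,0,1,0} = 3
G(20) = mex{3,2,1,2,1} = 0
G(21) = mex{0,3,2,3,2} = 1
G(22) = mex{1,0,3,0,3} = 2
Pile A: G(22) = 2.
Pile B: G(7) = 3.
Combined Grundy value = 2 ⊕ 3 = 1.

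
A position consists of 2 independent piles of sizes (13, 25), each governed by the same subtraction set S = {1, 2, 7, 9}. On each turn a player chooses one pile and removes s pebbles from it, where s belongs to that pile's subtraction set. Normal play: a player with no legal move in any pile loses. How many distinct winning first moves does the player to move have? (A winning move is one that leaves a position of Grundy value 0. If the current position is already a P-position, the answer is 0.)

All piles use S = {1, 2, 7, 9}:
n :  0  1  2  3  4  5  6  7  8  9 10 11 12 13 14 15 16 17 18 19 20 21 22 23 24 25
G :  0  1  2  0  1  2  0  1  2  3  4  0  1  2  0  1  2  0  1  2  3  4  0  1  2  0
Pile A: G(13) = 2.
Pile B: G(25) = 0.
Combined Grundy value = 2 ⊕ 0 = 2.
A winning move leaves total XOR = 0, i.e. changes one component's Grundy value g to g ⊕ X where X is the current total.
Pile A: need g' = 2⊕2 = 0. Options: 13−1→G=1, 13−2→G=0, 13−7→G=0, 13−9→G=1. Hits: 2.
Pile B: need g' = 0⊕2 = 2. Options: 25−1→G=2, 25−2→G=1, 25−7→G=1, 25−9→G=2. Hits: 2.

4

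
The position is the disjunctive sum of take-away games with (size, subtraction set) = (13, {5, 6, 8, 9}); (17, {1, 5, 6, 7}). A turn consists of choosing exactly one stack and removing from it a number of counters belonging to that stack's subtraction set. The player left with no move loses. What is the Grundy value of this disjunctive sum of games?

Stack A, S = {5, 6, 8, 9}:
G(0) = 0
G(1) = mex{} = 0
G(2) = mex{} = 0
G(3) = mex{} = 0
G(4) = mex{} = 0
G(5) = mex{0} = 1
G(6) = mex{0,0} = 1
G(7) = mex{0,0} = 1
G(8) = mex{0,0,0} = 1
G(9) = mex{0,0,0,0} = 1
G(10) = mex{1,0,0,0} = 2
G(11) = mex{1,1,0,0} = 2
G(12) = mex{1,1,0,0} = 2
G(13) = mex{1,1,1,0} = 2
G_A(13) = 2.
Stack B, S = {1, 5, 6, 7}:
G(0) = 0
G(1) = mex{0} = 1
G(2) = mex{1} = 0
G(3) = mex{0} = 1
G(4) = mex{1} = 0
G(5) = mex{0,0} = 1
G(6) = mex{1,1,0} = 2
G(7) = mex{2,0,1,0} = 3
G(8) = mex{3,1,0,1} = 2
G(9) = mex{2,0,1,0} = 3
G(10) = mex{3,1,0,1} = 2
G(11) = mex{2,2,1,0} = 3
G(12) = mex{3,3,2,1} = 0
G(13) = mex{0,2,3,2} = 1
G(14) = mex{1,3,2,3} = 0
G(15) = mex{0,2,3,2} = 1
G(16) = mex{1,3,2,3} = 0
G(17) = mex{0,0,3,2} = 1
G_B(17) = 1.
Combined Grundy value = 2 ⊕ 1 = 3.

3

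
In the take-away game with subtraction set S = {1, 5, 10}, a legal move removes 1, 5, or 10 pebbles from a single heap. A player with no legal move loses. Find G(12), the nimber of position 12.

2

G(0) = 0
G(1) = mex{0} = 1
G(2) = mex{1} = 0
G(3) = mex{0} = 1
G(4) = mex{1} = 0
G(5) = mex{0,0} = 1
G(6) = mex{1,1} = 0
G(7) = mex{0,0} = 1
G(8) = mex{1,1} = 0
G(9) = mex{0,0} = 1
G(10) = mex{1,1,0} = 2
G(11) = mex{2,0,1} = 3
G(12) = mex{3,1,0} = 2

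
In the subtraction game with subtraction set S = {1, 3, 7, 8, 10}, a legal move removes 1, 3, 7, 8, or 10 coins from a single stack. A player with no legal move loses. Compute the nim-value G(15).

0

G(0) = 0
G(1) = mex{0} = 1
G(2) = mex{1} = 0
G(3) = mex{0,0} = 1
G(4) = mex{1,1} = 0
G(5) = mex{0,0} = 1
G(6) = mex{1,1} = 0
G(7) = mex{0,0,0} = 1
G(8) = mex{1,1,1,0} = 2
G(9) = mex{2,0,0,1} = 3
G(10) = mex{3,1,1,0,0} = 2
G(11) = mex{2,2,0,1,1} = 3
G(12) = mex{3,3,1,0,0} = 2
G(13) = mex{2,2,0,1,1} = 3
G(14) = mex{3,3,1,0,0} = 2
G(15) = mex{2,2,2,1,1} = 0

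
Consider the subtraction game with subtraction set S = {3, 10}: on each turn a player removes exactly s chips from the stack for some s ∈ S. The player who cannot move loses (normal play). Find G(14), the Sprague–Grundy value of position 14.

0

n :  0  1  2  3  4  5  6  7  8  9 10 11 12 13 14
G :  0  0  0  1  1  1  0  0  0  1  1  1  2  0  0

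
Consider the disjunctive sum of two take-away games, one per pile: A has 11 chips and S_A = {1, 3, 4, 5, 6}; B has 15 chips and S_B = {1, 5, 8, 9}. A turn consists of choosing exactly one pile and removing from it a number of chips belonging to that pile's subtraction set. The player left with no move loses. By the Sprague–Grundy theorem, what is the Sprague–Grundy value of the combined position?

3

Pile A, S = {1, 3, 4, 5, 6}:
n :  0  1  2  3  4  5  6  7  8  9 10 11
G :  0  1  0  1  2  3  2  3  4  0  1  0
G_A(11) = 0.
Pile B, S = {1, 5, 8, 9}:
G(0) = 0
G(1) = mex{0} = 1
G(2) = mex{1} = 0
G(3) = mex{0} = 1
G(4) = mex{1} = 0
G(5) = mex{0,0} = 1
G(6) = mex{1,1} = 0
G(7) = mex{0,0} = 1
G(8) = mex{1,1,0} = 2
G(9) = mex{2,0,1,0} = 3
G(10) = mex{3,1,0,1} = 2
G(11) = mex{2,0,1,0} = 3
G(12) = mex{3,1,0,1} = 2
G(13) = mex{2,2,1,0} = 3
G(14) = mex{3,3,0,1} = 2
G(15) = mex{2,2,1,0} = 3
G_B(15) = 3.
Combined Grundy value = 0 ⊕ 3 = 3.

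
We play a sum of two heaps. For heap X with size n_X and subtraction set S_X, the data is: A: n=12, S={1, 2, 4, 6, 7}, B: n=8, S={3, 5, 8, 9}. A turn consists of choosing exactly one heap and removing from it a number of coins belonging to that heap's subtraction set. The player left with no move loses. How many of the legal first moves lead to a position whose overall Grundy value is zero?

4

Heap A, S = {1, 2, 4, 6, 7}:
n :  0  1  2  3  4  5  6  7  8  9 10 11 12
G :  0  1  2  0  1  2  3  4  0  1  2  0  1
G_A(12) = 1.
Heap B, S = {3, 5, 8, 9}:
n : 0 1 2 3 4 5 6 7 8
G : 0 0 0 1 1 1 2 2 2
G_B(8) = 2.
Combined Grundy value = 1 ⊕ 2 = 3.
A winning move leaves total XOR = 0, i.e. changes one component's Grundy value g to g ⊕ X where X is the current total.
Heap A: need g' = 1⊕3 = 2. Options: 12−1→G=0, 12−2→G=2, 12−4→G=0, 12−6→G=3, 12−7→G=2. Hits: 2.
Heap B: need g' = 2⊕3 = 1. Options: 8−3→G=1, 8−5→G=1, 8−8→G=0. Hits: 2.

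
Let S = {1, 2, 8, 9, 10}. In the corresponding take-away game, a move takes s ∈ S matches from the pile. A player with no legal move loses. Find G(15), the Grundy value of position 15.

3

n :  0  1  2  3  4  5  6  7  8  9 10 11 12 13 14 15
G :  0  1  2  0  1  2  0  1  2  3  4  5  3  4  5  3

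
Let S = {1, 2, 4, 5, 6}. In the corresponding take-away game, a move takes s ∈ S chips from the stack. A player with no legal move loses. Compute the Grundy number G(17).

G(0) = 0
G(1) = mex{0} = 1
G(2) = mex{1,0} = 2
G(3) = mex{2,1} = 0
G(4) = mex{0,2,0} = 1
G(5) = mex{1,0,1,0} = 2
G(6) = mex{2,1,2,1,0} = 3
G(7) = mex{3,2,0,2,1} = 4
G(8) = mex{4,3,1,0,2} = 5
G(9) = mex{5,4,2,1,0} = 3
G(10) = mex{3,5,3,2,1} = 0
G(11) = mex{0,3,4,3,2} = 1
G(12) = mex{1,0,5,4,3} = 2
G(13) = mex{2,1,3,5,4} = 0
G(14) = mex{0,2,0,3,5} = 1
G(15) = mex{1,0,1,0,3} = 2
G(16) = mex{2,1,2,1,0} = 3
G(17) = mex{3,2,0,2,1} = 4

4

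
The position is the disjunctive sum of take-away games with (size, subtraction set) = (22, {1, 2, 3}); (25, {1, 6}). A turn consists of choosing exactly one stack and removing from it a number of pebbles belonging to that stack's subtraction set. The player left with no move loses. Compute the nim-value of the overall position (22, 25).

Stack A, S = {1, 2, 3}:
G(0) = 0
G(1) = mex{0} = 1
G(2) = mex{1,0} = 2
G(3) = mex{2,1,0} = 3
G(4) = mex{3,2,1} = 0
G(5) = mex{0,3,2} = 1
G(6) = mex{1,0,3} = 2
G(7) = mex{2,1,0} = 3
G(8) = mex{3,2,1} = 0
G(9) = mex{0,3,2} = 1
G(10) = mex{1,0,3} = 2
G(11) = mex{2,1,0} = 3
G(12) = mex{3,2,1} = 0
G(13) = mex{0,3,2} = 1
G(14) = mex{1,0,3} = 2
G(15) = mex{2,1,0} = 3
G(16) = mex{3,2,1} = 0
G(17) = mex{0,3,2} = 1
G(18) = mex{1,0,3} = 2
G(19) = mex{2,1,0} = 3
G(20) = mex{3,2,1} = 0
G(21) = mex{0,3,2} = 1
G(22) = mex{1,0,3} = 2
G_A(22) = 2.
Stack B, S = {1, 6}:
n :  0  1  2  3  4  5  6  7  8  9 10 11 12 13 14 15 16 17 18 19 20 21 22 23 24 25
G :  0  1  0  1  0  1  2  0  1  0  1  0  1  2  0  1  0  1  0  1  2  0  1  0  1  0
G_B(25) = 0.
Combined Grundy value = 2 ⊕ 0 = 2.

2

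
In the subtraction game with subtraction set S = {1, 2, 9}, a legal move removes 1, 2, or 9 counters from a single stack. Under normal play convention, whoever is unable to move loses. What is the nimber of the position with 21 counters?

n :  0  1  2  3  4  5  6  7  8  9 10 11 12 13 14 15 16 17 18 19 20 21
G :  0  1  2  0  1  2  0  1  2  3  0  1  2  0  1  2  0  1  2  3  0  1

1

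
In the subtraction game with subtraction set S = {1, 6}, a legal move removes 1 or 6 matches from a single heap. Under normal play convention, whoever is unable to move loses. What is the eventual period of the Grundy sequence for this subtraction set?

n :  0  1  2  3  4  5  6  7  8  9 10 11 12 13 14 15
G :  0  1  0  1  0  1  2  0  1  0  1  0  1  2  0  1
G(n+7) = G(n) holds for n = 0,…,5 (a full window of length max(S) = 6), so the sequence is purely periodic with period 7.

7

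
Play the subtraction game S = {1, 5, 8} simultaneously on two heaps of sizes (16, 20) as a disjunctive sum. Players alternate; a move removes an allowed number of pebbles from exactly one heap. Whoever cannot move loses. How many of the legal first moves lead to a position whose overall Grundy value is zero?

All heaps use S = {1, 5, 8}:
G(0) = 0
G(1) = mex{0} = 1
G(2) = mex{1} = 0
G(3) = mex{0} = 1
G(4) = mex{1} = 0
G(5) = mex{0,0} = 1
G(6) = mex{1,1} = 0
G(7) = mex{0,0} = 1
G(8) = mex{1,1,0} = 2
G(9) = mex{2,0,1} = 3
G(10) = mex{3,1,0} = 2
G(11) = mex{2,0,1} = 3
G(12) = mex{3,1,0} = 2
G(13) = mex{2,2,1} = 0
G(14) = mex{0,3,0} = 1
G(15) = mex{1,2,1} = 0
G(16) = mex{0,3,2} = 1
G(17) = mex{1,2,3} = 0
G(18) = mex{0,0,2} = 1
G(19) = mex{1,1,3} = 0
G(20) = mex{0,0,2} = 1
Heap A: G(16) = 1.
Heap B: G(20) = 1.
Combined Grundy value = 1 ⊕ 1 = 0.
A winning move leaves total XOR = 0, i.e. changes one component's Grundy value g to g ⊕ X where X is the current total.
Heap A: target g' = 1⊕0 = 1, but every legal move changes the Grundy value (mex property), so 0 moves.
Heap B: target g' = 1⊕0 = 1, but every legal move changes the Grundy value (mex property), so 0 moves.

0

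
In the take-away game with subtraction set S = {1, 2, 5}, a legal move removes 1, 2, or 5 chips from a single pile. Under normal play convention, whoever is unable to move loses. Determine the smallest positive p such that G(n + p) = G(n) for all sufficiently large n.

3

n :  0  1  2  3  4  5  6  7  8  9 10 11 12 13 14
G :  0  1  2  0  1  2  0  1  2  0  1  2  0  1  2
G(n+3) = G(n) holds for n = 0,…,4 (a full window of length max(S) = 5), so the sequence is purely periodic with period 3.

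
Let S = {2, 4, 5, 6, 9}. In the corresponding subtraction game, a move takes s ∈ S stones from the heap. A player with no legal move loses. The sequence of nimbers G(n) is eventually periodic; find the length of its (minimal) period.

18

G(0) = 0
G(1) = mex{} = 0
G(2) = mex{0} = 1
G(3) = mex{0} = 1
G(4) = mex{1,0} = 2
G(5) = mex{1,0,0} = 2
G(6) = mex{2,1,0,0} = 3
G(7) = mex{2,1,1,0} = 3
G(8) = mex{3,2,1,1} = 0
G(9) = mex{3,2,2,1,0} = 4
G(10) = mex{0,3,2,2,0} = 1
G(11) = mex{4,3,3,2,1} = 0
G(12) = mex{1,0,3,3,1} = 2
G(13) = mex{0,4,0,3,2} = 1
G(14) = mex{2,1,4,0,2} = 3
G(15) = mex{1,0,1,4,3} = 2
G(16) = mex{3,2,0,1,3} = 4
G(17) = mex{2,1,2,0,0} = 3
G(18) = mex{4,3,1,2,4} = 0
G(19) = mex{3,2,3,1,1} = 0
G(20) = mex{0,4,2,3,0} = 1
G(21) = mex{0,3,4,2,2} = 1
G(22) = mex{1,0,3,4,1} = 2
G(23) = mex{1,0,0,3,3} = 2
G(24) = mex{2,1,0,0,2} = 3
G(25) = mex{2,1,1,0,4} = 3
G(26) = mex{3,2,1,1,3} = 0
G(27) = mex{3,2,2,1,0} = 4
G(28) = mex{0,3,2,2,0} = 1
G(29) = mex{4,3,3,2,1} = 0
G(30) = mex{1,0,3,3,1} = 2
G(31) = mex{0,4,0,3,2} = 1
G(32) = mex{2,1,4,0,2} = 3
G(33) = mex{1,0,1,4,3} = 2
G(34) = mex{3,2,0,1,3} = 4
G(35) = mex{2,1,2,0,0} = 3
G(36) = mex{4,3,1,2,4} = 0
G(37) = mex{3,2,3,1,1} = 0
G(n+18) = G(n) holds for n = 0,…,8 (a full window of length max(S) = 9), so the sequence is purely periodic with period 18.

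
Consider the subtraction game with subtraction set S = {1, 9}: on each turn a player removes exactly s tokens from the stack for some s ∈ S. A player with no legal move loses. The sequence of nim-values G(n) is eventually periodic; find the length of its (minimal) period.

n :  0  1  2  3  4  5  6  7  8  9 10 11 12 13 14
G :  0  1  0  1  0  1  0  1  0  1  0  1  0  1  0
G(n+2) = G(n) holds for n = 0,…,8 (a full window of length max(S) = 9), so the sequence is purely periodic with period 2.

2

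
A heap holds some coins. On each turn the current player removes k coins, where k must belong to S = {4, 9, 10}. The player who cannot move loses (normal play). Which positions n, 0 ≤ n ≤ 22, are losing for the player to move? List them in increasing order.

0, 1, 2, 3, 8, 14, 15, 16, 21, 22

G(0) = 0
G(1) = mex{} = 0
G(2) = mex{} = 0
G(3) = mex{} = 0
G(4) = mex{0} = 1
G(5) = mex{0} = 1
G(6) = mex{0} = 1
G(7) = mex{0} = 1
G(8) = mex{1} = 0
G(9) = mex{1,0} = 2
G(10) = mex{1,0,0} = 2
G(11) = mex{1,0,0} = 2
G(12) = mex{0,0,0} = 1
G(13) = mex{2,1,0} = 3
G(14) = mex{2,1,1} = 0
G(15) = mex{2,1,1} = 0
G(16) = mex{1,1,1} = 0
G(17) = mex{3,0,1} = 2
G(18) = mex{0,2,0} = 1
G(19) = mex{0,2,2} = 1
G(20) = mex{0,2,2} = 1
G(21) = mex{2,1,2} = 0
G(22) = mex{1,3,1} = 0
P-positions are exactly the n with G(n) = 0.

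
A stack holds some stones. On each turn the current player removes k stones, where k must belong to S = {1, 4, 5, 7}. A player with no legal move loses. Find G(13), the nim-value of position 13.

n :  0  1  2  3  4  5  6  7  8  9 10 11 12 13
G :  0  1  0  1  2  3  2  3  0  1  0  1  2  3

3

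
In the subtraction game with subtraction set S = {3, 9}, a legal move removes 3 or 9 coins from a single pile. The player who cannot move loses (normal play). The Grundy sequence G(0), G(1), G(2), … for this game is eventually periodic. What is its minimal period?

6

G(0) = 0
G(1) = mex{} = 0
G(2) = mex{} = 0
G(3) = mex{0} = 1
G(4) = mex{0} = 1
G(5) = mex{0} = 1
G(6) = mex{1} = 0
G(7) = mex{1} = 0
G(8) = mex{1} = 0
G(9) = mex{0,0} = 1
G(10) = mex{0,0} = 1
G(11) = mex{0,0} = 1
G(12) = mex{1,1} = 0
G(13) = mex{1,1} = 0
G(14) = mex{1,1} = 0
G(15) = mex{0,0} = 1
G(16) = mex{0,0} = 1
G(n+6) = G(n) holds for n = 0,…,8 (a full window of length max(S) = 9), so the sequence is purely periodic with period 6.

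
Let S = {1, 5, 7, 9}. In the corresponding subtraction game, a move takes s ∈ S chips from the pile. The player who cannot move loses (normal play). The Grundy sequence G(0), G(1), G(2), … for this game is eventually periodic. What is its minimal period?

2

G(0) = 0
G(1) = mex{0} = 1
G(2) = mex{1} = 0
G(3) = mex{0} = 1
G(4) = mex{1} = 0
G(5) = mex{0,0} = 1
G(6) = mex{1,1} = 0
G(7) = mex{0,0,0} = 1
G(8) = mex{1,1,1} = 0
G(9) = mex{0,0,0,0} = 1
G(10) = mex{1,1,1,1} = 0
G(11) = mex{0,0,0,0} = 1
G(12) = mex{1,1,1,1} = 0
G(13) = mex{0,0,0,0} = 1
G(14) = mex{1,1,1,1} = 0
G(n+2) = G(n) holds for n = 0,…,8 (a full window of length max(S) = 9), so the sequence is purely periodic with period 2.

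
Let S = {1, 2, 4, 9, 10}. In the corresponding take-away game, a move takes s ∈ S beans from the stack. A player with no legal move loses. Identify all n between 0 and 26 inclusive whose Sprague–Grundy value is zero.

G(0) = 0
G(1) = mex{0} = 1
G(2) = mex{1,0} = 2
G(3) = mex{2,1} = 0
G(4) = mex{0,2,0} = 1
G(5) = mex{1,0,1} = 2
G(6) = mex{2,1,2} = 0
G(7) = mex{0,2,0} = 1
G(8) = mex{1,0,1} = 2
G(9) = mex{2,1,2,0} = 3
G(10) = mex{3,2,0,1,0} = 4
G(11) = mex{4,3,1,2,1} = 0
G(12) = mex{0,4,2,0,2} = 1
G(13) = mex{1,0,3,1,0} = 2
G(14) = mex{2,1,4,2,1} = 0
G(15) = mex{0,2,0,0,2} = 1
G(16) = mex{1,0,1,1,0} = 2
G(17) = mex{2,1,2,2,1} = 0
G(18) = mex{0,2,0,3,2} = 1
G(19) = mex{1,0,1,4,3} = 2
G(20) = mex{2,1,2,0,4} = 3
G(21) = mex{3,2,0,1,0} = 4
G(22) = mex{4,3,1,2,1} = 0
G(23) = mex{0,4,2,0,2} = 1
G(24) = mex{1,0,3,1,0} = 2
G(25) = mex{2,1,4,2,1} = 0
G(26) = mex{0,2,0,0,2} = 1
P-positions are exactly the n with G(n) = 0.

0, 3, 6, 11, 14, 17, 22, 25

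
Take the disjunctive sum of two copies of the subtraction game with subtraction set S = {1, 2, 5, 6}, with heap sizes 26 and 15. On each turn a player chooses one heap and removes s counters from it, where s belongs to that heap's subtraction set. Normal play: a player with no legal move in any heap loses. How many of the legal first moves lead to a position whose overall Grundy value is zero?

2

All heaps use S = {1, 2, 5, 6}:
n :  0  1  2  3  4  5  6  7  8  9 10 11 12 13 14 15 16 17 18 19 20 21 22 23 24 25 26
G :  0  1  2  0  1  2  3  0  1  2  0  1  2  3  0  1  2  0  1  2  3  0  1  2  0  1  2
Heap A: G(26) = 2.
Heap B: G(15) = 1.
Combined Grundy value = 2 ⊕ 1 = 3.
A winning move leaves total XOR = 0, i.e. changes one component's Grundy value g to g ⊕ X where X is the current total.
Heap A: need g' = 2⊕3 = 1. Options: 26−1→G=1, 26−2→G=0, 26−5→G=0, 26−6→G=3. Hits: 1.
Heap B: need g' = 1⊕3 = 2. Options: 15−1→G=0, 15−2→G=3, 15−5→G=0, 15−6→G=2. Hits: 1.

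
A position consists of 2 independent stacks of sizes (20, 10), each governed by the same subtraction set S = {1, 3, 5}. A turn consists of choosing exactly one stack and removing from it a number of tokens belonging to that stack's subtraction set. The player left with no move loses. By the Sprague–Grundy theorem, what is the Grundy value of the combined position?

0

All stacks use S = {1, 3, 5}:
n :  0  1  2  3  4  5  6  7  8  9 10 11 12 13 14 15 16 17 18 19 20
G :  0  1  0  1  0  1  0  1  0  1  0  1  0  1  0  1  0  1  0  1  0
Stack A: G(20) = 0.
Stack B: G(10) = 0.
Combined Grundy value = 0 ⊕ 0 = 0.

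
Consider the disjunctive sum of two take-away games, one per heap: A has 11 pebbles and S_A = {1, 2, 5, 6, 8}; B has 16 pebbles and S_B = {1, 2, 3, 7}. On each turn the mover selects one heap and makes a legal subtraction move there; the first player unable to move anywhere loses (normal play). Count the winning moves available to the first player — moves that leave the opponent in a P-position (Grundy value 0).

Heap A, S = {1, 2, 5, 6, 8}:
n :  0  1  2  3  4  5  6  7  8  9 10 11
G :  0  1  2  0  1  2  3  0  1  2  0  1
G_A(11) = 1.
Heap B, S = {1, 2, 3, 7}:
n :  0  1  2  3  4  5  6  7  8  9 10 11 12 13 14 15 16
G :  0  1  2  3  0  1  2  3  0  1  2  3  0  1  2  3  0
G_B(16) = 0.
Combined Grundy value = 1 ⊕ 0 = 1.
A winning move leaves total XOR = 0, i.e. changes one component's Grundy value g to g ⊕ X where X is the current total.
Heap A: need g' = 1⊕1 = 0. Options: 11−1→G=0, 11−2→G=2, 11−5→G=3, 11−6→G=2, 11−8→G=0. Hits: 2.
Heap B: need g' = 0⊕1 = 1. Options: 16−1→G=3, 16−2→G=2, 16−3→G=1, 16−7→G=1. Hits: 2.

4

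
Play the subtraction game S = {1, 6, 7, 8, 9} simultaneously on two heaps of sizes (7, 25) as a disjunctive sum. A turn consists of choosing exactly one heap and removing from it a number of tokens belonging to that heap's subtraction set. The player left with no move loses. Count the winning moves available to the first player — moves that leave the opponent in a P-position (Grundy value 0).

All heaps use S = {1, 6, 7, 8, 9}:
n :  0  1  2  3  4  5  6  7  8  9 10 11 12 13 14 15 16 17 18 19 20 21 22 23 24 25
G :  0  1  0  1  0  1  2  3  2  3  2  3  4  5  0  1  0  1  0  1  2  3  2  3  2  3
Heap A: G(7) = 3.
Heap B: G(25) = 3.
Combined Grundy value = 3 ⊕ 3 = 0.
A winning move leaves total XOR = 0, i.e. changes one component's Grundy value g to g ⊕ X where X is the current total.
Heap A: target g' = 3⊕0 = 3, but every legal move changes the Grundy value (mex property), so 0 moves.
Heap B: target g' = 3⊕0 = 3, but every legal move changes the Grundy value (mex property), so 0 moves.

0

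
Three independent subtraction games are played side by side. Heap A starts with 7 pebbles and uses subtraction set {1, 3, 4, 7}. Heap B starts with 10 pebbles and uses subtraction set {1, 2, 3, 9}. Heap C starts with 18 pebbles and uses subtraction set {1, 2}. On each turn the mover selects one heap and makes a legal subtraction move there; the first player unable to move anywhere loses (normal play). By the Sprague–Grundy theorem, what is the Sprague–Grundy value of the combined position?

1

Heap A, S = {1, 3, 4, 7}:
n : 0 1 2 3 4 5 6 7
G : 0 1 0 1 2 3 2 3
G_A(7) = 3.
Heap B, S = {1, 2, 3, 9}:
G(0) = 0
G(1) = mex{0} = 1
G(2) = mex{1,0} = 2
G(3) = mex{2,1,0} = 3
G(4) = mex{3,2,1} = 0
G(5) = mex{0,3,2} = 1
G(6) = mex{1,0,3} = 2
G(7) = mex{2,1,0} = 3
G(8) = mex{3,2,1} = 0
G(9) = mex{0,3,2,0} = 1
G(10) = mex{1,0,3,1} = 2
G_B(10) = 2.
Heap C, S = {1, 2}:
G(0) = 0
G(1) = mex{0} = 1
G(2) = mex{1,0} = 2
G(3) = mex{2,1} = 0
G(4) = mex{0,2} = 1
G(5) = mex{1,0} = 2
G(6) = mex{2,1} = 0
G(7) = mex{0,2} = 1
G(8) = mex{1,0} = 2
G(9) = mex{2,1} = 0
G(10) = mex{0,2} = 1
G(11) = mex{1,0} = 2
G(12) = mex{2,1} = 0
G(13) = mex{0,2} = 1
G(14) = mex{1,0} = 2
G(15) = mex{2,1} = 0
G(16) = mex{0,2} = 1
G(17) = mex{1,0} = 2
G(18) = mex{2,1} = 0
G_C(18) = 0.
Combined Grundy value = 3 ⊕ 2 ⊕ 0 = 1.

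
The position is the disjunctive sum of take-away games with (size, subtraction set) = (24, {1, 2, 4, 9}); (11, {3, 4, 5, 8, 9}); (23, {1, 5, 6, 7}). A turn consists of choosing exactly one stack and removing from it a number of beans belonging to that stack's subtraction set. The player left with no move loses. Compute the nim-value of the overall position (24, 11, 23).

2

Stack A, S = {1, 2, 4, 9}:
G(0) = 0
G(1) = mex{0} = 1
G(2) = mex{1,0} = 2
G(3) = mex{2,1} = 0
G(4) = mex{0,2,0} = 1
G(5) = mex{1,0,1} = 2
G(6) = mex{2,1,2} = 0
G(7) = mex{0,2,0} = 1
G(8) = mex{1,0,1} = 2
G(9) = mex{2,1,2,0} = 3
G(10) = mex{3,2,0,1} = 4
G(11) = mex{4,3,1,2} = 0
G(12) = mex{0,4,2,0} = 1
G(13) = mex{1,0,3,1} = 2
G(14) = mex{2,1,4,2} = 0
G(15) = mex{0,2,0,0} = 1
G(16) = mex{1,0,1,1} = 2
G(17) = mex{2,1,2,2} = 0
G(18) = mex{0,2,0,3} = 1
G(19) = mex{1,0,1,4} = 2
G(20) = mex{2,1,2,0} = 3
G(21) = mex{3,2,0,1} = 4
G(22) = mex{4,3,1,2} = 0
G(23) = mex{0,4,2,0} = 1
G(24) = mex{1,0,3,1} = 2
G_A(24) = 2.
Stack B, S = {3, 4, 5, 8, 9}:
G(0) = 0
G(1) = mex{} = 0
G(2) = mex{} = 0
G(3) = mex{0} = 1
G(4) = mex{0,0} = 1
G(5) = mex{0,0,0} = 1
G(6) = mex{1,0,0} = 2
G(7) = mex{1,1,0} = 2
G(8) = mex{1,1,1,0} = 2
G(9) = mex{2,1,1,0,0} = 3
G(10) = mex{2,2,1,0,0} = 3
G(11) = mex{2,2,2,1,0} = 3
G_B(11) = 3.
Stack C, S = {1, 5, 6, 7}:
G(0) = 0
G(1) = mex{0} = 1
G(2) = mex{1} = 0
G(3) = mex{0} = 1
G(4) = mex{1} = 0
G(5) = mex{0,0} = 1
G(6) = mex{1,1,0} = 2
G(7) = mex{2,0,1,0} = 3
G(8) = mex{3,1,0,1} = 2
G(9) = mex{2,0,1,0} = 3
G(10) = mex{3,1,0,1} = 2
G(11) = mex{2,2,1,0} = 3
G(12) = mex{3,3,2,1} = 0
G(13) = mex{0,2,3,2} = 1
G(14) = mex{1,3,2,3} = 0
G(15) = mex{0,2,3,2} = 1
G(16) = mex{1,3,2,3} = 0
G(17) = mex{0,0,3,2} = 1
G(18) = mex{1,1,0,3} = 2
G(19) = mex{2,0,1,0} = 3
G(20) = mex{3,1,0,1} = 2
G(21) = mex{2,0,1,0} = 3
G(22) = mex{3,1,0,1} = 2
G(23) = mex{2,2,1,0} = 3
G_C(23) = 3.
Combined Grundy value = 2 ⊕ 3 ⊕ 3 = 2.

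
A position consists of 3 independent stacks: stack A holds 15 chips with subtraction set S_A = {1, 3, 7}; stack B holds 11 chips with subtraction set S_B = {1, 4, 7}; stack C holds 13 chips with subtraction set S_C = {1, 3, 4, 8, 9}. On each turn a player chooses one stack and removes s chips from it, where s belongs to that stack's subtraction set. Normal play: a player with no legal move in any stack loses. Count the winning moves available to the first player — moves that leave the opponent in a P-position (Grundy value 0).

Stack A, S = {1, 3, 7}:
G(0) = 0
G(1) = mex{0} = 1
G(2) = mex{1} = 0
G(3) = mex{0,0} = 1
G(4) = mex{1,1} = 0
G(5) = mex{0,0} = 1
G(6) = mex{1,1} = 0
G(7) = mex{0,0,0} = 1
G(8) = mex{1,1,1} = 0
G(9) = mex{0,0,0} = 1
G(10) = mex{1,1,1} = 0
G(11) = mex{0,0,0} = 1
G(12) = mex{1,1,1} = 0
G(13) = mex{0,0,0} = 1
G(14) = mex{1,1,1} = 0
G(15) = mex{0,0,0} = 1
G_A(15) = 1.
Stack B, S = {1, 4, 7}:
G(0) = 0
G(1) = mex{0} = 1
G(2) = mex{1} = 0
G(3) = mex{0} = 1
G(4) = mex{1,0} = 2
G(5) = mex{2,1} = 0
G(6) = mex{0,0} = 1
G(7) = mex{1,1,0} = 2
G(8) = mex{2,2,1} = 0
G(9) = mex{0,0,0} = 1
G(10) = mex{1,1,1} = 0
G(11) = mex{0,2,2} = 1
G_B(11) = 1.
Stack C, S = {1, 3, 4, 8, 9}:
n :  0  1  2  3  4  5  6  7  8  9 10 11 12 13
G :  0  1  0  1  2  3  2  0  1  4  3  2  0  1
G_C(13) = 1.
Combined Grundy value = 1 ⊕ 1 ⊕ 1 = 1.
A winning move leaves total XOR = 0, i.e. changes one component's Grundy value g to g ⊕ X where X is the current total.
Stack A: need g' = 1⊕1 = 0. Options: 15−1→G=0, 15−3→G=0, 15−7→G=0. Hits: 3.
Stack B: need g' = 1⊕1 = 0. Options: 11−1→G=0, 11−4→G=2, 11−7→G=2. Hits: 1.
Stack C: need g' = 1⊕1 = 0. Options: 13−1→G=0, 13−3→G=3, 13−4→G=4, 13−8→G=3, 13−9→G=2. Hits: 1.

5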